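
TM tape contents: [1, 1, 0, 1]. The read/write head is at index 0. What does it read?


Tape: [1, 1, 0, 1]
Positions: 0 1 2 3
Values:    1 1 0 1
Head at position 0
tape[0] = 1

1


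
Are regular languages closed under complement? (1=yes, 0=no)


Regular languages are closed under all standard operations:
- Union: Yes (product construction)
- Intersection: Yes (product construction)
- Complement: Yes (swap accept/reject)
- Concatenation: Yes (NFA construction)
Operation: complement -> Closed

1


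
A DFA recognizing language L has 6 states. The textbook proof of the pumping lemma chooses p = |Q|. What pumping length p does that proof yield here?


Pumping lemma for regular languages (standard proof):
Take p = |Q|, the number of DFA states.
Any string of length >= |Q| passes through |Q|+1 states while reading its first |Q| symbols,
so by pigeonhole some state repeats, giving the loop that can be pumped.
Here |Q| = 6
Therefore the proof uses p = 6

6


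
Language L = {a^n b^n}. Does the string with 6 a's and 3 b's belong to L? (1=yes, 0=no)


Language requires equal numbers of a's and b's
PDA pushes for each 'a', pops for each 'b'
Number of a's = 6
Number of b's = 3
6 != 3 -> Reject

0


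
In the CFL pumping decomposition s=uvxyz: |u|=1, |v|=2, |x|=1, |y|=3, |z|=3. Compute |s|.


|s| = |u| + |v| + |x| + |y| + |z|
= 1 + 2 + 1 + 3 + 3
= 3 + 1 + 6
= 4 + 6
= 10

10


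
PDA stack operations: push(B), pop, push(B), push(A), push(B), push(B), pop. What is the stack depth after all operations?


Tracing stack operations:
  push(B) -> stack = [B], depth=1
  pop -> removed B, stack = [], depth=0
  push(B) -> stack = [B], depth=1
  push(A) -> stack = [B,A], depth=2
  push(B) -> stack = [B,A,B], depth=3
  push(B) -> stack = [B,A,B,B], depth=4
  pop -> removed B, stack = [B,A,B], depth=3
Final depth = 3

3


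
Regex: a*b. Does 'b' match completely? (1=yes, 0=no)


Pattern: a*b
String: 'b'
Pattern requires: zero or more 'a's followed by exactly one 'b'
Found 0 leading 'a's
Remaining: 'b'
Remaining is exactly 'b' -> match
Result: 1

1


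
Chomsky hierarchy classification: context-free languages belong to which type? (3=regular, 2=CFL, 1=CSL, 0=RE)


Chomsky hierarchy levels:
  Type 3: Regular (DFA/NFA/regex)
  Type 2: Context-free (PDA)
  Type 1: Context-sensitive
  Type 0: Recursively enumerable (TM)
'context-free' corresponds to Type 2

2


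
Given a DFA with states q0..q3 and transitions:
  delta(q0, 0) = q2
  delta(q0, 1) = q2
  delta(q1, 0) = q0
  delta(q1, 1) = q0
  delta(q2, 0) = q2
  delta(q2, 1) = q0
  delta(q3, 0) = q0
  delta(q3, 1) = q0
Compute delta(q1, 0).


Looking up transition function:
delta(q1, 0) in the table
Row: q1, Column: 0
Result: q0

q0


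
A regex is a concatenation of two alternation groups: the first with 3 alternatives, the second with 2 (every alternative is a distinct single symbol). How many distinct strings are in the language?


First group: 3 alternatives
Second group: 2 alternatives
Concatenation: each choice from group 1 pairs with each from group 2
Total = 3 x 2 = 6

6


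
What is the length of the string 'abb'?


String: 'abb'
Counting characters:
  'a' appears 1 time(s)
  'b' appears 2 time(s)
Total length = 1 + 2 = 3

3


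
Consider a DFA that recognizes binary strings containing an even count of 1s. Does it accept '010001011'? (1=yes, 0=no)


DFA has 2 states: q_even (start, accept=yes) and q_odd
Processing string '010001011' character by character:
  Position 0: read '0', 1-count=0 -> q_even (no change)
  Position 1: read '1', 1-count=1 -> q_odd
  Position 2: read '0', 1-count=1 -> q_odd (no change)
  Position 3: read '0', 1-count=1 -> q_odd (no change)
  Position 4: read '0', 1-count=1 -> q_odd (no change)
  Position 5: read '1', 1-count=2 -> q_even
  Position 6: read '0', 1-count=2 -> q_even (no change)
  Position 7: read '1', 1-count=3 -> q_odd
  Position 8: read '1', 1-count=4 -> q_even
Final state: q_even, total 1s = 4 (even); the DFA requires an even count -> accept

1


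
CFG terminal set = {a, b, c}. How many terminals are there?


Terminal symbols: a, b, c
Counting each: a (#1), b (#2), c (#3)
Total = 3

3


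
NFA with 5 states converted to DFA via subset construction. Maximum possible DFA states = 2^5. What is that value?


NFA has 5 states
Subset construction: each DFA state = subset of NFA states
Maximum subsets = 2^5
2^5 = 32

32


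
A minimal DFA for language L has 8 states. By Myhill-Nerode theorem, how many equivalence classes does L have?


Myhill-Nerode theorem:
Number of equivalence classes = number of states in minimal DFA
Minimal DFA states = 8
Therefore equivalence classes = 8

8


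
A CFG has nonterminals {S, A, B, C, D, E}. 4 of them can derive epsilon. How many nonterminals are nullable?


Nonterminals: {S, A, B, C, D, E}
A nonterminal is nullable if it can derive epsilon
Counting nullable nonterminals: 4
Total nullable = 4

4


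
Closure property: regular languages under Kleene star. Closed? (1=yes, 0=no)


Regular languages are closed under:
- Union (DFA product construction)
- Intersection (DFA product construction)
- Complement (swap accept/reject states)
- Concatenation (NFA construction)
- Kleene star (NFA construction)
Kleene star is in this list
Therefore: closed

1


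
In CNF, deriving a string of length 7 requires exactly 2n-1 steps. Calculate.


Chomsky Normal Form derivation:
String length n = 7
Each step either:
  - Splits a nonterminal into two (n-1 such steps)
  - Converts a nonterminal to terminal (n such steps)
Total = (n-1) + n = 2n - 1
= 2(7) - 1
= 14 - 1
= 13

13


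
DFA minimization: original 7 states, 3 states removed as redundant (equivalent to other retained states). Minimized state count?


Original DFA: 7 states
Redundant states removed: 3
Minimized states = original - removed
= 7 - 3
= 4

4


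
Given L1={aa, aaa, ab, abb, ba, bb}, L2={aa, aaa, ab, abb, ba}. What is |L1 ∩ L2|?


L1 = {aa, aaa, ab, abb, ba, bb}
L2 = {aa, aaa, ab, abb, ba}
Checking each string in L1 against L2:
  'aa': in L2? Yes
  'aaa': in L2? Yes
  'ab': in L2? Yes
  'abb': in L2? Yes
  'ba': in L2? Yes
  'bb': in L2? No
Intersection = {aa, aaa, ab, abb, ba}
|L1 ∩ L2| = 5

5


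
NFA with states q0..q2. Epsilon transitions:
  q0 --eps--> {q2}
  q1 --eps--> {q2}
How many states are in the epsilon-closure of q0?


Starting from q0
Initialize closure = {q0}
Follow epsilon from q0 -> add q2
Final closure: {q0, q2}
Size = 2

2


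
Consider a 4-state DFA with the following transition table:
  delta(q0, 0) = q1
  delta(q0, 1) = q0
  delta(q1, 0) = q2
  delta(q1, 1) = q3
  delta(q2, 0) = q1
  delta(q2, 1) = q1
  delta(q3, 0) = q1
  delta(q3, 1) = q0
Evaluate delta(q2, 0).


Looking up transition function:
delta(q2, 0) in the table
Row: q2, Column: 0
Result: q1

q1


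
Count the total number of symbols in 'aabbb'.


String: 'aabbb'
Counting characters:
  'a' appears 2 time(s)
  'b' appears 3 time(s)
Total length = 2 + 3 = 5

5


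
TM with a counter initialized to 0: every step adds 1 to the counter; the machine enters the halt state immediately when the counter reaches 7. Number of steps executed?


Counter starts at 0. Counting sequence:
  Step 1: counter = 1
  Step 2: counter = 2
  Step 3: counter = 3
  Step 4: counter = 4
  Step 5: counter = 5
  Step 6: counter = 6
  Step 7: counter = 7
Counter reached 7 -> halt
Total steps = 7

7


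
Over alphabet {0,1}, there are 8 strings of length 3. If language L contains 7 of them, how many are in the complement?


Alphabet: {0,1}
String length: 3
Total strings of length 3 = 2^3 = 8
Strings in L = 7
Complement = total - |L|
= 8 - 7
= 1

1


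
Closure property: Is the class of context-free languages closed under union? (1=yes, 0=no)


CFL closure properties:
  Closed under: union, concatenation, Kleene star
  NOT closed under: intersection, complement
Operation 'union' is in closed list -> Yes (closed)

1


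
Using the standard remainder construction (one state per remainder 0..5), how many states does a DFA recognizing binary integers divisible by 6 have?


Divisibility by 6 is tracked via the remainder mod 6: 0, 1, ..., 5
The construction assigns one state to each remainder
Number of remainders = 6

6


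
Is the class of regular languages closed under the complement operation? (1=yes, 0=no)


Regular languages are closed under:
- Union (DFA product construction)
- Intersection (DFA product construction)
- Complement (swap accept/reject states)
- Concatenation (NFA construction)
- Kleene star (NFA construction)
complement is in this list
Therefore: closed

1


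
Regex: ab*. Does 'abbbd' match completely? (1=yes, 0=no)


Pattern: ab*
String: 'abbbd'
Pattern requires: exactly one 'a' followed by zero or more 'b's
First char is 'a' -> OK
Rest 'bbbd': all b's? No
Result: 0

0


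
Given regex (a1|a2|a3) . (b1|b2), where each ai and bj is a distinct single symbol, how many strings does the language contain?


First group: 3 alternatives
Second group: 2 alternatives
Concatenation: each choice from group 1 pairs with each from group 2
Total = 3 x 2 = 6

6


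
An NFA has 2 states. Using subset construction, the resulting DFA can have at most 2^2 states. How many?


NFA has 2 states
Subset construction: each DFA state = subset of NFA states
Maximum subsets = 2^2
2^2 = 4

4


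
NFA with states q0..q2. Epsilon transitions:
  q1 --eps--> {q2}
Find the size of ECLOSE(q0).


Starting from q0
Initialize closure = {q0}
q0 has no outgoing epsilon transitions -> nothing to add
Final closure: {q0}
Size = 1

1


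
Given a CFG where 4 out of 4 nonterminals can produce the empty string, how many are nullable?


Nonterminals: {S, A, B, C}
A nonterminal is nullable if it can derive epsilon
Counting nullable nonterminals: 4
Total nullable = 4

4


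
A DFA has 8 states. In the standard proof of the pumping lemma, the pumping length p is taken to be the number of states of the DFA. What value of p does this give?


Pumping lemma for regular languages (standard proof):
Take p = |Q|, the number of DFA states.
Any string of length >= |Q| passes through |Q|+1 states while reading its first |Q| symbols,
so by pigeonhole some state repeats, giving the loop that can be pumped.
Here |Q| = 8
Therefore the proof uses p = 8

8


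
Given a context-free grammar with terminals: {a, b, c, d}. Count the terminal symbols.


Terminal symbols: a, b, c, d
Counting each: a (#1), b (#2), c (#3), d (#4)
Total = 4

4


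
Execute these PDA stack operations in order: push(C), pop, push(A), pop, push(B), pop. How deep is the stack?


Tracing stack operations:
  push(C) -> stack = [C], depth=1
  pop -> removed C, stack = [], depth=0
  push(A) -> stack = [A], depth=1
  pop -> removed A, stack = [], depth=0
  push(B) -> stack = [B], depth=1
  pop -> removed B, stack = [], depth=0
Final depth = 0

0


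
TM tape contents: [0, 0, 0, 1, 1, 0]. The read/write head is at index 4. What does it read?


Tape: [0, 0, 0, 1, 1, 0]
Positions: 0 1 2 3 4 5
Values:    0 0 0 1 1 0
Head at position 4
tape[4] = 1

1


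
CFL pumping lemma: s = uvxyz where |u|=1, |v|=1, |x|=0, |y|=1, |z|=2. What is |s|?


|s| = |u| + |v| + |x| + |y| + |z|
= 1 + 1 + 0 + 1 + 2
= 2 + 0 + 3
= 2 + 3
= 5

5


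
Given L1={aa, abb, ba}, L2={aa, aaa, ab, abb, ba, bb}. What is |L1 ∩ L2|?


L1 = {aa, abb, ba}
L2 = {aa, aaa, ab, abb, ba, bb}
Checking each string in L1 against L2:
  'aa': in L2? Yes
  'abb': in L2? Yes
  'ba': in L2? Yes
Intersection = {aa, abb, ba}
|L1 ∩ L2| = 3

3


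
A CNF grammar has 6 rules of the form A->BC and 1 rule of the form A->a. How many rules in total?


CNF allows two rule forms:
  A -> BC (binary): 6 rules
  A -> a (terminal): 1 rule
Total = 6 + 1 = 7

7


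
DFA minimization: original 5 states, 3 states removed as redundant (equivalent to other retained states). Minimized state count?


Original DFA: 5 states
Redundant states removed: 3
Minimized states = original - removed
= 5 - 3
= 2

2


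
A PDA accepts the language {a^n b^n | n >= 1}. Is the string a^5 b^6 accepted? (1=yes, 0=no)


Language requires equal numbers of a's and b's
PDA pushes for each 'a', pops for each 'b'
Number of a's = 5
Number of b's = 6
5 != 6 -> Reject

0


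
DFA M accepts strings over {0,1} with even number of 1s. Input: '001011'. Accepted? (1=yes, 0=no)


DFA has 2 states: q_even (start, accept=yes) and q_odd
Processing string '001011' character by character:
  Position 0: read '0', 1-count=0 -> q_even (no change)
  Position 1: read '0', 1-count=0 -> q_even (no change)
  Position 2: read '1', 1-count=1 -> q_odd
  Position 3: read '0', 1-count=1 -> q_odd (no change)
  Position 4: read '1', 1-count=2 -> q_even
  Position 5: read '1', 1-count=3 -> q_odd
Final state: q_odd, total 1s = 3 (odd); the DFA requires an even count -> reject

0


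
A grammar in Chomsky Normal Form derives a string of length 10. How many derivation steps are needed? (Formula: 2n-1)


Chomsky Normal Form derivation:
String length n = 10
Each step either:
  - Splits a nonterminal into two (n-1 such steps)
  - Converts a nonterminal to terminal (n such steps)
Total = (n-1) + n = 2n - 1
= 2(10) - 1
= 20 - 1
= 19

19


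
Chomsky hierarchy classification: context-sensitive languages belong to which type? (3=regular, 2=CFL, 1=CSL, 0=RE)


Chomsky hierarchy levels:
  Type 3: Regular (DFA/NFA/regex)
  Type 2: Context-free (PDA)
  Type 1: Context-sensitive
  Type 0: Recursively enumerable (TM)
'context-sensitive' corresponds to Type 1

1


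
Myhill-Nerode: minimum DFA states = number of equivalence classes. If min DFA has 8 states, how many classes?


Myhill-Nerode theorem:
Number of equivalence classes = number of states in minimal DFA
Minimal DFA states = 8
Therefore equivalence classes = 8

8


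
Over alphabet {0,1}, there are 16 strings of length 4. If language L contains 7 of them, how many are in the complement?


Alphabet: {0,1}
String length: 4
Total strings of length 4 = 2^4 = 16
Strings in L = 7
Complement = total - |L|
= 16 - 7
= 9

9


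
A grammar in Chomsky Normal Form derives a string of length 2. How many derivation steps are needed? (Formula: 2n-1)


Chomsky Normal Form derivation:
String length n = 2
Each step either:
  - Splits a nonterminal into two (n-1 such steps)
  - Converts a nonterminal to terminal (n such steps)
Total = (n-1) + n = 2n - 1
= 2(2) - 1
= 4 - 1
= 3

3


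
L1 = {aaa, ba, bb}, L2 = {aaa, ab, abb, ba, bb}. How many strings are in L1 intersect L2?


L1 = {aaa, ba, bb}
L2 = {aaa, ab, abb, ba, bb}
Checking each string in L1 against L2:
  'aaa': in L2? Yes
  'ba': in L2? Yes
  'bb': in L2? Yes
Intersection = {aaa, ba, bb}
|L1 ∩ L2| = 3

3


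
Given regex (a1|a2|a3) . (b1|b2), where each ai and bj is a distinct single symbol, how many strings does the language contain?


First group: 3 alternatives
Second group: 2 alternatives
Concatenation: each choice from group 1 pairs with each from group 2
Total = 3 x 2 = 6

6


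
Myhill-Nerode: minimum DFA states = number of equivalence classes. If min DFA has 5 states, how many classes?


Myhill-Nerode theorem:
Number of equivalence classes = number of states in minimal DFA
Minimal DFA states = 5
Therefore equivalence classes = 5

5


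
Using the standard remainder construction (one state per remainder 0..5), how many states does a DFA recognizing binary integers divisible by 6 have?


Divisibility by 6 is tracked via the remainder mod 6: 0, 1, ..., 5
The construction assigns one state to each remainder
Number of remainders = 6

6


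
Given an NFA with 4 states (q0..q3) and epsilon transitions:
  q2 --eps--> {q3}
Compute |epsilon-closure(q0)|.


Starting from q0
Initialize closure = {q0}
q0 has no outgoing epsilon transitions -> nothing to add
Final closure: {q0}
Size = 1

1


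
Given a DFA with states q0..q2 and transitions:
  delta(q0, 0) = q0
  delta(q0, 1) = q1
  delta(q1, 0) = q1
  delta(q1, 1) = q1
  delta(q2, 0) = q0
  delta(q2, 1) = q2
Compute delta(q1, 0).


Looking up transition function:
delta(q1, 0) in the table
Row: q1, Column: 0
Result: q1

q1


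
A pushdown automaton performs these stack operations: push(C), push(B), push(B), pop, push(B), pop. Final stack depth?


Tracing stack operations:
  push(C) -> stack = [C], depth=1
  push(B) -> stack = [C,B], depth=2
  push(B) -> stack = [C,B,B], depth=3
  pop -> removed B, stack = [C,B], depth=2
  push(B) -> stack = [C,B,B], depth=3
  pop -> removed B, stack = [C,B], depth=2
Final depth = 2

2


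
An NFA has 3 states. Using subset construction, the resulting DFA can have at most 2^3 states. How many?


NFA has 3 states
Subset construction: each DFA state = subset of NFA states
Maximum subsets = 2^3
2^3 = 8

8


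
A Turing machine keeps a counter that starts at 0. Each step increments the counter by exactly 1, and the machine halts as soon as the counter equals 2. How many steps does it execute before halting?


Counter starts at 0. Counting sequence:
  Step 1: counter = 1
  Step 2: counter = 2
Counter reached 2 -> halt
Total steps = 2

2


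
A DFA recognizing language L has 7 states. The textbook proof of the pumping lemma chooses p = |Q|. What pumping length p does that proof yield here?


Pumping lemma for regular languages (standard proof):
Take p = |Q|, the number of DFA states.
Any string of length >= |Q| passes through |Q|+1 states while reading its first |Q| symbols,
so by pigeonhole some state repeats, giving the loop that can be pumped.
Here |Q| = 7
Therefore the proof uses p = 7

7


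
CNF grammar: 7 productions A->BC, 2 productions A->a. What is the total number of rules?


CNF allows two rule forms:
  A -> BC (binary): 7 rules
  A -> a (terminal): 2 rules
Total = 7 + 2 = 9

9


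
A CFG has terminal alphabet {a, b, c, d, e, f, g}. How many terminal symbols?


Terminal symbols: a, b, c, d, e, f, g
Counting each: a (#1), b (#2), c (#3), d (#4), e (#5), f (#6), g (#7)
Total = 7

7


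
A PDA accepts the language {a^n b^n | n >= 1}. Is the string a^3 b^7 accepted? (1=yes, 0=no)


Language requires equal numbers of a's and b's
PDA pushes for each 'a', pops for each 'b'
Number of a's = 3
Number of b's = 7
3 != 7 -> Reject

0


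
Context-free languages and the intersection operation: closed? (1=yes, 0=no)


CFL closure properties:
  Closed under: union, concatenation, Kleene star
  NOT closed under: intersection, complement
Operation 'intersection' is in not-closed list -> No (not closed)

0


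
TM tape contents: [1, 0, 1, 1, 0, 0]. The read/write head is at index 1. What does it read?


Tape: [1, 0, 1, 1, 0, 0]
Positions: 0 1 2 3 4 5
Values:    1 0 1 1 0 0
Head at position 1
tape[1] = 0

0


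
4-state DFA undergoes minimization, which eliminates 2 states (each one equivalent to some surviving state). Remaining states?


Original DFA: 4 states
Redundant states removed: 2
Minimized states = original - removed
= 4 - 2
= 2

2


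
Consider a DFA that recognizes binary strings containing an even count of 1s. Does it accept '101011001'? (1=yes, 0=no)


DFA has 2 states: q_even (start, accept=yes) and q_odd
Processing string '101011001' character by character:
  Position 0: read '1', 1-count=1 -> q_odd
  Position 1: read '0', 1-count=1 -> q_odd (no change)
  Position 2: read '1', 1-count=2 -> q_even
  Position 3: read '0', 1-count=2 -> q_even (no change)
  Position 4: read '1', 1-count=3 -> q_odd
  Position 5: read '1', 1-count=4 -> q_even
  Position 6: read '0', 1-count=4 -> q_even (no change)
  Position 7: read '0', 1-count=4 -> q_even (no change)
  Position 8: read '1', 1-count=5 -> q_odd
Final state: q_odd, total 1s = 5 (odd); the DFA requires an even count -> reject

0


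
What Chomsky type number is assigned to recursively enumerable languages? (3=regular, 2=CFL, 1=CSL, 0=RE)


Chomsky hierarchy levels:
  Type 3: Regular (DFA/NFA/regex)
  Type 2: Context-free (PDA)
  Type 1: Context-sensitive
  Type 0: Recursively enumerable (TM)
'recursively enumerable' corresponds to Type 0

0


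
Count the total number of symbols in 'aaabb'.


String: 'aaabb'
Counting characters:
  'a' appears 3 time(s)
  'b' appears 2 time(s)
Total length = 3 + 2 = 5

5


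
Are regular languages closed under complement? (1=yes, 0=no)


Regular languages are closed under:
- Union (DFA product construction)
- Intersection (DFA product construction)
- Complement (swap accept/reject states)
- Concatenation (NFA construction)
- Kleene star (NFA construction)
complement is in this list
Therefore: closed

1


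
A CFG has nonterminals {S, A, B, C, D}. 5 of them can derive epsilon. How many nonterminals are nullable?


Nonterminals: {S, A, B, C, D}
A nonterminal is nullable if it can derive epsilon
Counting nullable nonterminals: 5
Total nullable = 5

5


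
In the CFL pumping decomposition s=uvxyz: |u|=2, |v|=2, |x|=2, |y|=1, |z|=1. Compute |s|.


|s| = |u| + |v| + |x| + |y| + |z|
= 2 + 2 + 2 + 1 + 1
= 4 + 2 + 2
= 6 + 2
= 8

8


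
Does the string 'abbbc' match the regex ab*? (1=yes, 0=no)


Pattern: ab*
String: 'abbbc'
Pattern requires: exactly one 'a' followed by zero or more 'b's
First char is 'a' -> OK
Rest 'bbbc': all b's? No
Result: 0

0


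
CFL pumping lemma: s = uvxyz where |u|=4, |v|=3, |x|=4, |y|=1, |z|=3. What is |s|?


|s| = |u| + |v| + |x| + |y| + |z|
= 4 + 3 + 4 + 1 + 3
= 7 + 4 + 4
= 11 + 4
= 15

15


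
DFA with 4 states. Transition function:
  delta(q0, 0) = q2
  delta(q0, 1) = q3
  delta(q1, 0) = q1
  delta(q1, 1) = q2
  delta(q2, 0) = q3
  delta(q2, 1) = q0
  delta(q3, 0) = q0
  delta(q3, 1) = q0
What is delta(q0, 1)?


Looking up transition function:
delta(q0, 1) in the table
Row: q0, Column: 1
Result: q3

q3


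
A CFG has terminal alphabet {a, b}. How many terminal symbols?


Terminal symbols: a, b
Counting each: a (#1), b (#2)
Total = 2

2


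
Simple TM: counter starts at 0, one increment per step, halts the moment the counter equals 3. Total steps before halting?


Counter starts at 0. Counting sequence:
  Step 1: counter = 1
  Step 2: counter = 2
  Step 3: counter = 3
Counter reached 3 -> halt
Total steps = 3

3


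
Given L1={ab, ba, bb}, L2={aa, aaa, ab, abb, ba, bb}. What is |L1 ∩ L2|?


L1 = {ab, ba, bb}
L2 = {aa, aaa, ab, abb, ba, bb}
Checking each string in L1 against L2:
  'ab': in L2? Yes
  'ba': in L2? Yes
  'bb': in L2? Yes
Intersection = {ab, ba, bb}
|L1 ∩ L2| = 3

3


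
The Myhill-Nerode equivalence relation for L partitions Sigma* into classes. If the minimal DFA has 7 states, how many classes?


Myhill-Nerode theorem:
Number of equivalence classes = number of states in minimal DFA
Minimal DFA states = 7
Therefore equivalence classes = 7

7


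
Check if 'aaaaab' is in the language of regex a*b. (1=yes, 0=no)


Pattern: a*b
String: 'aaaaab'
Pattern requires: zero or more 'a's followed by exactly one 'b'
Found 5 leading 'a's
Remaining: 'b'
Remaining is exactly 'b' -> match
Result: 1

1


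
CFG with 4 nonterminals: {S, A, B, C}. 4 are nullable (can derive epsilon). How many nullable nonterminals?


Nonterminals: {S, A, B, C}
A nonterminal is nullable if it can derive epsilon
Counting nullable nonterminals: 4
Total nullable = 4

4


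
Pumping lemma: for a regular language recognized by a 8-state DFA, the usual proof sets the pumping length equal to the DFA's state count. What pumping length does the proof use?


Pumping lemma for regular languages (standard proof):
Take p = |Q|, the number of DFA states.
Any string of length >= |Q| passes through |Q|+1 states while reading its first |Q| symbols,
so by pigeonhole some state repeats, giving the loop that can be pumped.
Here |Q| = 8
Therefore the proof uses p = 8

8


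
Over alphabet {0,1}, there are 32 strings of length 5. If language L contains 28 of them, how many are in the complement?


Alphabet: {0,1}
String length: 5
Total strings of length 5 = 2^5 = 32
Strings in L = 28
Complement = total - |L|
= 32 - 28
= 4

4


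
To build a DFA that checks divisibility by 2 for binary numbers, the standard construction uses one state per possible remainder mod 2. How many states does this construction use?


Divisibility by 2 is tracked via the remainder mod 2: 0, 1, ..., 1
The construction assigns one state to each remainder
Number of remainders = 2

2


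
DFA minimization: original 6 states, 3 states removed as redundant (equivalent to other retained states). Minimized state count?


Original DFA: 6 states
Redundant states removed: 3
Minimized states = original - removed
= 6 - 3
= 3

3


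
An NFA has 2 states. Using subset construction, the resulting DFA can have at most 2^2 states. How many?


NFA has 2 states
Subset construction: each DFA state = subset of NFA states
Maximum subsets = 2^2
2^2 = 4

4


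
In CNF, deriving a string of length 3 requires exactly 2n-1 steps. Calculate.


Chomsky Normal Form derivation:
String length n = 3
Each step either:
  - Splits a nonterminal into two (n-1 such steps)
  - Converts a nonterminal to terminal (n such steps)
Total = (n-1) + n = 2n - 1
= 2(3) - 1
= 6 - 1
= 5

5


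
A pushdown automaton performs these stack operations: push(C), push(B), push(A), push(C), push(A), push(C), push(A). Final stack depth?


Tracing stack operations:
  push(C) -> stack = [C], depth=1
  push(B) -> stack = [C,B], depth=2
  push(A) -> stack = [C,B,A], depth=3
  push(C) -> stack = [C,B,A,C], depth=4
  push(A) -> stack = [C,B,A,C,A], depth=5
  push(C) -> stack = [C,B,A,C,A,C], depth=6
  push(A) -> stack = [C,B,A,C,A,C,A], depth=7
Final depth = 7

7


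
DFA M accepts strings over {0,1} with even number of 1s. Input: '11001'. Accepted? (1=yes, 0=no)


DFA has 2 states: q_even (start, accept=yes) and q_odd
Processing string '11001' character by character:
  Position 0: read '1', 1-count=1 -> q_odd
  Position 1: read '1', 1-count=2 -> q_even
  Position 2: read '0', 1-count=2 -> q_even (no change)
  Position 3: read '0', 1-count=2 -> q_even (no change)
  Position 4: read '1', 1-count=3 -> q_odd
Final state: q_odd, total 1s = 3 (odd); the DFA requires an even count -> reject

0


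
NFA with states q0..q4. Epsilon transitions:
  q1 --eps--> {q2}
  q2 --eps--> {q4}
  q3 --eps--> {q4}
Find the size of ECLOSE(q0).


Starting from q0
Initialize closure = {q0}
q0 has no outgoing epsilon transitions -> nothing to add
Final closure: {q0}
Size = 1

1


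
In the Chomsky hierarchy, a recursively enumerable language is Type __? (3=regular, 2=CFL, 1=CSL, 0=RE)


Chomsky hierarchy levels:
  Type 3: Regular (DFA/NFA/regex)
  Type 2: Context-free (PDA)
  Type 1: Context-sensitive
  Type 0: Recursively enumerable (TM)
'recursively enumerable' corresponds to Type 0

0


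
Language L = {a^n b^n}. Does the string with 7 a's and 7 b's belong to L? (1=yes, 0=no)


Language requires equal numbers of a's and b's
PDA pushes for each 'a', pops for each 'b'
Number of a's = 7
Number of b's = 7
7 == 7 -> Accept

1


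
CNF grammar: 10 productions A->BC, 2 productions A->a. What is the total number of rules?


CNF allows two rule forms:
  A -> BC (binary): 10 rules
  A -> a (terminal): 2 rules
Total = 10 + 2 = 12

12


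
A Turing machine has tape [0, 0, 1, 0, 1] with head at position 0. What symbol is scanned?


Tape: [0, 0, 1, 0, 1]
Positions: 0 1 2 3 4
Values:    0 0 1 0 1
Head at position 0
tape[0] = 0

0


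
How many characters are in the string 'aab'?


String: 'aab'
Counting characters:
  'a' appears 2 time(s)
  'b' appears 1 time(s)
Total length = 2 + 1 = 3

3


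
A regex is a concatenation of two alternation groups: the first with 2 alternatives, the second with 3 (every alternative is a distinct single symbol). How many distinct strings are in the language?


First group: 2 alternatives
Second group: 3 alternatives
Concatenation: each choice from group 1 pairs with each from group 2
Total = 2 x 3 = 6

6


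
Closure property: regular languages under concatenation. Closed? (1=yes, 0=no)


Regular languages are closed under:
- Union (DFA product construction)
- Intersection (DFA product construction)
- Complement (swap accept/reject states)
- Concatenation (NFA construction)
- Kleene star (NFA construction)
concatenation is in this list
Therefore: closed

1


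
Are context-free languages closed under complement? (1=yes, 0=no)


CFL closure properties:
  Closed under: union, concatenation, Kleene star
  NOT closed under: intersection, complement
Operation 'complement' is in not-closed list -> No (not closed)

0


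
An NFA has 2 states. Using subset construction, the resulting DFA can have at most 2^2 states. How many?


NFA has 2 states
Subset construction: each DFA state = subset of NFA states
Maximum subsets = 2^2
2^2 = 4

4


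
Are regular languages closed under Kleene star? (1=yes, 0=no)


Regular languages are closed under:
- Union (DFA product construction)
- Intersection (DFA product construction)
- Complement (swap accept/reject states)
- Concatenation (NFA construction)
- Kleene star (NFA construction)
Kleene star is in this list
Therefore: closed

1


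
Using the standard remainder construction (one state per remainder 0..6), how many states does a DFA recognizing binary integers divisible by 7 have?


Divisibility by 7 is tracked via the remainder mod 7: 0, 1, ..., 6
The construction assigns one state to each remainder
Number of remainders = 7

7


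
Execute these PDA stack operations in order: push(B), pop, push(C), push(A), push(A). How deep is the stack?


Tracing stack operations:
  push(B) -> stack = [B], depth=1
  pop -> removed B, stack = [], depth=0
  push(C) -> stack = [C], depth=1
  push(A) -> stack = [C,A], depth=2
  push(A) -> stack = [C,A,A], depth=3
Final depth = 3

3


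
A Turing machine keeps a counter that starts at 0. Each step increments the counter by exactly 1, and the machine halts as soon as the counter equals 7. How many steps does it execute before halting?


Counter starts at 0. Counting sequence:
  Step 1: counter = 1
  Step 2: counter = 2
  Step 3: counter = 3
  Step 4: counter = 4
  Step 5: counter = 5
  Step 6: counter = 6
  Step 7: counter = 7
Counter reached 7 -> halt
Total steps = 7

7


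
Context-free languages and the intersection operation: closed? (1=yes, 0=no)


CFL closure properties:
  Closed under: union, concatenation, Kleene star
  NOT closed under: intersection, complement
Operation 'intersection' is in not-closed list -> No (not closed)

0


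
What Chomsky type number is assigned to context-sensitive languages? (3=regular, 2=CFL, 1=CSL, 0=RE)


Chomsky hierarchy levels:
  Type 3: Regular (DFA/NFA/regex)
  Type 2: Context-free (PDA)
  Type 1: Context-sensitive
  Type 0: Recursively enumerable (TM)
'context-sensitive' corresponds to Type 1

1


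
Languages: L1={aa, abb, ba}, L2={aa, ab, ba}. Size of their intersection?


L1 = {aa, abb, ba}
L2 = {aa, ab, ba}
Checking each string in L1 against L2:
  'aa': in L2? Yes
  'abb': in L2? No
  'ba': in L2? Yes
Intersection = {aa, ba}
|L1 ∩ L2| = 2

2


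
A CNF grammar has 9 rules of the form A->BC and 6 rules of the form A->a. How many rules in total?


CNF allows two rule forms:
  A -> BC (binary): 9 rules
  A -> a (terminal): 6 rules
Total = 9 + 6 = 15

15


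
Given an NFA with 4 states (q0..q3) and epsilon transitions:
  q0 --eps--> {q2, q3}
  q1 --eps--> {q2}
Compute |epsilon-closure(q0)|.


Starting from q0
Initialize closure = {q0}
Follow epsilon from q0 -> add q2
Follow epsilon from q0 -> add q3
Final closure: {q0, q2, q3}
Size = 3

3


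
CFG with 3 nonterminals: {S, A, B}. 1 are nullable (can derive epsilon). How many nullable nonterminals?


Nonterminals: {S, A, B}
A nonterminal is nullable if it can derive epsilon
Counting nullable nonterminals: 1
Total nullable = 1

1


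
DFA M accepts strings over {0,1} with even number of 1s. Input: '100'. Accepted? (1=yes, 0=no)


DFA has 2 states: q_even (start, accept=yes) and q_odd
Processing string '100' character by character:
  Position 0: read '1', 1-count=1 -> q_odd
  Position 1: read '0', 1-count=1 -> q_odd (no change)
  Position 2: read '0', 1-count=1 -> q_odd (no change)
Final state: q_odd, total 1s = 1 (odd); the DFA requires an even count -> reject

0


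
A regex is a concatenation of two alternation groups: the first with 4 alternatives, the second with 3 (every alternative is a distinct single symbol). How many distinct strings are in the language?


First group: 4 alternatives
Second group: 3 alternatives
Concatenation: each choice from group 1 pairs with each from group 2
Total = 4 x 3 = 12

12


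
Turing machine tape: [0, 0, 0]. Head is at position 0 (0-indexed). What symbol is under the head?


Tape: [0, 0, 0]
Positions: 0 1 2
Values:    0 0 0
Head at position 0
tape[0] = 0

0


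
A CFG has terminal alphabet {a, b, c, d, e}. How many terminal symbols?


Terminal symbols: a, b, c, d, e
Counting each: a (#1), b (#2), c (#3), d (#4), e (#5)
Total = 5

5


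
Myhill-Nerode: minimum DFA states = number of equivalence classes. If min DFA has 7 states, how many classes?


Myhill-Nerode theorem:
Number of equivalence classes = number of states in minimal DFA
Minimal DFA states = 7
Therefore equivalence classes = 7

7


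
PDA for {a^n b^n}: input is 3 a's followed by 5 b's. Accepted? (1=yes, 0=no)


Language requires equal numbers of a's and b's
PDA pushes for each 'a', pops for each 'b'
Number of a's = 3
Number of b's = 5
3 != 5 -> Reject

0


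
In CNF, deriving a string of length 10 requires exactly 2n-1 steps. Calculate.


Chomsky Normal Form derivation:
String length n = 10
Each step either:
  - Splits a nonterminal into two (n-1 such steps)
  - Converts a nonterminal to terminal (n such steps)
Total = (n-1) + n = 2n - 1
= 2(10) - 1
= 20 - 1
= 19

19


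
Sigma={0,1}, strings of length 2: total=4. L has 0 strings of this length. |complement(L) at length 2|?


Alphabet: {0,1}
String length: 2
Total strings of length 2 = 2^2 = 4
Strings in L = 0
Complement = total - |L|
= 4 - 0
= 4

4


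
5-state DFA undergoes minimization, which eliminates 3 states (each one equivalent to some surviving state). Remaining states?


Original DFA: 5 states
Redundant states removed: 3
Minimized states = original - removed
= 5 - 3
= 2

2


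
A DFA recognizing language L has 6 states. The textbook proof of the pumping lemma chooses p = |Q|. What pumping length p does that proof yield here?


Pumping lemma for regular languages (standard proof):
Take p = |Q|, the number of DFA states.
Any string of length >= |Q| passes through |Q|+1 states while reading its first |Q| symbols,
so by pigeonhole some state repeats, giving the loop that can be pumped.
Here |Q| = 6
Therefore the proof uses p = 6

6


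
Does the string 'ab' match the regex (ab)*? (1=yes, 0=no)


Pattern: (ab)*
String: 'ab'
Pattern requires: zero or more repetitions of 'ab'
Pairs: ['ab']
All pairs are 'ab'? Yes
Result: 1

1


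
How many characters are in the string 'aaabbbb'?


String: 'aaabbbb'
Counting characters:
  'a' appears 3 time(s)
  'b' appears 4 time(s)
Total length = 3 + 4 = 7

7


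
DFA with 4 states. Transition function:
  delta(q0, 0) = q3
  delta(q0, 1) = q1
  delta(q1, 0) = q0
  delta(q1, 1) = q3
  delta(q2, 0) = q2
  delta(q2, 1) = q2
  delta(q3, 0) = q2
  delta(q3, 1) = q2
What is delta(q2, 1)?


Looking up transition function:
delta(q2, 1) in the table
Row: q2, Column: 1
Result: q2

q2


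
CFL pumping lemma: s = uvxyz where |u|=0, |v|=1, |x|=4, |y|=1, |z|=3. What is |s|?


|s| = |u| + |v| + |x| + |y| + |z|
= 0 + 1 + 4 + 1 + 3
= 1 + 4 + 4
= 5 + 4
= 9

9


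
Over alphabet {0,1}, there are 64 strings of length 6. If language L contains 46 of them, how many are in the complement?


Alphabet: {0,1}
String length: 6
Total strings of length 6 = 2^6 = 64
Strings in L = 46
Complement = total - |L|
= 64 - 46
= 18

18


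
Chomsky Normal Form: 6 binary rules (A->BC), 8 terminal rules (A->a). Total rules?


CNF allows two rule forms:
  A -> BC (binary): 6 rules
  A -> a (terminal): 8 rules
Total = 6 + 8 = 14

14


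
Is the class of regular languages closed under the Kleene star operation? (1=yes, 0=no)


Regular languages are closed under:
- Union (DFA product construction)
- Intersection (DFA product construction)
- Complement (swap accept/reject states)
- Concatenation (NFA construction)
- Kleene star (NFA construction)
Kleene star is in this list
Therefore: closed

1


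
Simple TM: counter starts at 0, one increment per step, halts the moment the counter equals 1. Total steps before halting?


Counter starts at 0. Counting sequence:
  Step 1: counter = 1
Counter reached 1 -> halt
Total steps = 1

1


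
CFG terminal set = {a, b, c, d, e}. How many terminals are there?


Terminal symbols: a, b, c, d, e
Counting each: a (#1), b (#2), c (#3), d (#4), e (#5)
Total = 5

5


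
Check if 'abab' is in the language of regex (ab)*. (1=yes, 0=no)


Pattern: (ab)*
String: 'abab'
Pattern requires: zero or more repetitions of 'ab'
Pairs: ['ab', 'ab']
All pairs are 'ab'? Yes
Result: 1

1


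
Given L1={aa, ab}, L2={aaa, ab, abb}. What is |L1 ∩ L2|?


L1 = {aa, ab}
L2 = {aaa, ab, abb}
Checking each string in L1 against L2:
  'aa': in L2? No
  'ab': in L2? Yes
Intersection = {ab}
|L1 ∩ L2| = 1

1


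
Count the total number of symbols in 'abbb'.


String: 'abbb'
Counting characters:
  'a' appears 1 time(s)
  'b' appears 3 time(s)
Total length = 1 + 3 = 4

4


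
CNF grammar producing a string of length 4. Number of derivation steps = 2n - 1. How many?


Chomsky Normal Form derivation:
String length n = 4
Each step either:
  - Splits a nonterminal into two (n-1 such steps)
  - Converts a nonterminal to terminal (n such steps)
Total = (n-1) + n = 2n - 1
= 2(4) - 1
= 8 - 1
= 7

7


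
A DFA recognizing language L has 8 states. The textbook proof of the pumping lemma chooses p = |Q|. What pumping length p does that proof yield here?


Pumping lemma for regular languages (standard proof):
Take p = |Q|, the number of DFA states.
Any string of length >= |Q| passes through |Q|+1 states while reading its first |Q| symbols,
so by pigeonhole some state repeats, giving the loop that can be pumped.
Here |Q| = 8
Therefore the proof uses p = 8

8


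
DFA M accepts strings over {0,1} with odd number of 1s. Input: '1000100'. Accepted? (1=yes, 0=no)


DFA has 2 states: q_even (start, accept=no) and q_odd
Processing string '1000100' character by character:
  Position 0: read '1', 1-count=1 -> q_odd
  Position 1: read '0', 1-count=1 -> q_odd (no change)
  Position 2: read '0', 1-count=1 -> q_odd (no change)
  Position 3: read '0', 1-count=1 -> q_odd (no change)
  Position 4: read '1', 1-count=2 -> q_even
  Position 5: read '0', 1-count=2 -> q_even (no change)
  Position 6: read '0', 1-count=2 -> q_even (no change)
Final state: q_even, total 1s = 2 (even); the DFA requires an odd count -> reject

0


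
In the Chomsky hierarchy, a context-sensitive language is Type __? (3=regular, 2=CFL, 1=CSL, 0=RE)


Chomsky hierarchy levels:
  Type 3: Regular (DFA/NFA/regex)
  Type 2: Context-free (PDA)
  Type 1: Context-sensitive
  Type 0: Recursively enumerable (TM)
'context-sensitive' corresponds to Type 1

1


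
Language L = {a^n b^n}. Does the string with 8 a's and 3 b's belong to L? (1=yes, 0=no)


Language requires equal numbers of a's and b's
PDA pushes for each 'a', pops for each 'b'
Number of a's = 8
Number of b's = 3
8 != 3 -> Reject

0


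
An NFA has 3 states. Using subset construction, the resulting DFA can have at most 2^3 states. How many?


NFA has 3 states
Subset construction: each DFA state = subset of NFA states
Maximum subsets = 2^3
2^3 = 8

8
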